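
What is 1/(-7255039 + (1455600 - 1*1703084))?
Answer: -1/7502523 ≈ -1.3329e-7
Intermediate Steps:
1/(-7255039 + (1455600 - 1*1703084)) = 1/(-7255039 + (1455600 - 1703084)) = 1/(-7255039 - 247484) = 1/(-7502523) = -1/7502523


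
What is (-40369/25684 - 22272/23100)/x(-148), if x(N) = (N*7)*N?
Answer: -125379829/7580796977600 ≈ -1.6539e-5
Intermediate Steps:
x(N) = 7*N**2 (x(N) = (7*N)*N = 7*N**2)
(-40369/25684 - 22272/23100)/x(-148) = (-40369/25684 - 22272/23100)/((7*(-148)**2)) = (-40369*1/25684 - 22272*1/23100)/((7*21904)) = (-40369/25684 - 1856/1925)/153328 = -125379829/49441700*1/153328 = -125379829/7580796977600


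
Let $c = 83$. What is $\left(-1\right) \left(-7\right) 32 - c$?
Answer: $141$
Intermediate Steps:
$\left(-1\right) \left(-7\right) 32 - c = \left(-1\right) \left(-7\right) 32 - 83 = 7 \cdot 32 - 83 = 224 - 83 = 141$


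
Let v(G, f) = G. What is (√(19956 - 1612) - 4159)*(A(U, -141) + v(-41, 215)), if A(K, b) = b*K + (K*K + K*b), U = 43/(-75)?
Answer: -2830923166/5625 + 1361348*√4586/5625 ≈ -4.8689e+5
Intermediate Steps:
U = -43/75 (U = 43*(-1/75) = -43/75 ≈ -0.57333)
A(K, b) = K² + 2*K*b (A(K, b) = K*b + (K² + K*b) = K² + 2*K*b)
(√(19956 - 1612) - 4159)*(A(U, -141) + v(-41, 215)) = (√(19956 - 1612) - 4159)*(-43*(-43/75 + 2*(-141))/75 - 41) = (√18344 - 4159)*(-43*(-43/75 - 282)/75 - 41) = (2*√4586 - 4159)*(-43/75*(-21193/75) - 41) = (-4159 + 2*√4586)*(911299/5625 - 41) = (-4159 + 2*√4586)*(680674/5625) = -2830923166/5625 + 1361348*√4586/5625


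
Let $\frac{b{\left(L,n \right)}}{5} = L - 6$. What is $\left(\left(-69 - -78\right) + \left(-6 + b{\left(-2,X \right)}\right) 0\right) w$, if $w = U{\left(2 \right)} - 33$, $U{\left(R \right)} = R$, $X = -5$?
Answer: $-279$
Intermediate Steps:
$b{\left(L,n \right)} = -30 + 5 L$ ($b{\left(L,n \right)} = 5 \left(L - 6\right) = 5 \left(-6 + L\right) = -30 + 5 L$)
$w = -31$ ($w = 2 - 33 = -31$)
$\left(\left(-69 - -78\right) + \left(-6 + b{\left(-2,X \right)}\right) 0\right) w = \left(\left(-69 - -78\right) + \left(-6 + \left(-30 + 5 \left(-2\right)\right)\right) 0\right) \left(-31\right) = \left(\left(-69 + 78\right) + \left(-6 - 40\right) 0\right) \left(-31\right) = \left(9 + \left(-6 - 40\right) 0\right) \left(-31\right) = \left(9 - 0\right) \left(-31\right) = \left(9 + 0\right) \left(-31\right) = 9 \left(-31\right) = -279$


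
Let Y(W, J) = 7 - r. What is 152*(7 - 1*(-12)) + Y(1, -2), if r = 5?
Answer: 2890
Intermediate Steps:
Y(W, J) = 2 (Y(W, J) = 7 - 1*5 = 7 - 5 = 2)
152*(7 - 1*(-12)) + Y(1, -2) = 152*(7 - 1*(-12)) + 2 = 152*(7 + 12) + 2 = 152*19 + 2 = 2888 + 2 = 2890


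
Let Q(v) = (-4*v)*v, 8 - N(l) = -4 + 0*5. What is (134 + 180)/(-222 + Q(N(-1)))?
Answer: -157/399 ≈ -0.39348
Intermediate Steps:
N(l) = 12 (N(l) = 8 - (-4 + 0*5) = 8 - (-4 + 0) = 8 - 1*(-4) = 8 + 4 = 12)
Q(v) = -4*v²
(134 + 180)/(-222 + Q(N(-1))) = (134 + 180)/(-222 - 4*12²) = 314/(-222 - 4*144) = 314/(-222 - 576) = 314/(-798) = 314*(-1/798) = -157/399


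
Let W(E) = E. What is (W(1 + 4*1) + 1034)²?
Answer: 1079521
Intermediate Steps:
(W(1 + 4*1) + 1034)² = ((1 + 4*1) + 1034)² = ((1 + 4) + 1034)² = (5 + 1034)² = 1039² = 1079521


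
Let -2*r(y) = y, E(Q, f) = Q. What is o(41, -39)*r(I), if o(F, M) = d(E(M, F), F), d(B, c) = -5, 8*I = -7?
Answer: -35/16 ≈ -2.1875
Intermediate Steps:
I = -7/8 (I = (⅛)*(-7) = -7/8 ≈ -0.87500)
r(y) = -y/2
o(F, M) = -5
o(41, -39)*r(I) = -(-5)*(-7)/(2*8) = -5*7/16 = -35/16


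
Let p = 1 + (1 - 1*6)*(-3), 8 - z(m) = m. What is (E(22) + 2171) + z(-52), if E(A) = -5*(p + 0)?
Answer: 2151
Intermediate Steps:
z(m) = 8 - m
p = 16 (p = 1 + (1 - 6)*(-3) = 1 - 5*(-3) = 1 + 15 = 16)
E(A) = -80 (E(A) = -5*(16 + 0) = -5*16 = -80)
(E(22) + 2171) + z(-52) = (-80 + 2171) + (8 - 1*(-52)) = 2091 + (8 + 52) = 2091 + 60 = 2151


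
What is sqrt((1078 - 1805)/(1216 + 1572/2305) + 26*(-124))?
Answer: I*sqrt(6340325401958079)/1402226 ≈ 56.786*I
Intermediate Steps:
sqrt((1078 - 1805)/(1216 + 1572/2305) + 26*(-124)) = sqrt(-727/(1216 + 1572*(1/2305)) - 3224) = sqrt(-727/(1216 + 1572/2305) - 3224) = sqrt(-727/2804452/2305 - 3224) = sqrt(-727*2305/2804452 - 3224) = sqrt(-1675735/2804452 - 3224) = sqrt(-9043228983/2804452) = I*sqrt(6340325401958079)/1402226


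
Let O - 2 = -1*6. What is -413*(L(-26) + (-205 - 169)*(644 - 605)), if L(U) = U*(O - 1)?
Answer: 5970328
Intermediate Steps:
O = -4 (O = 2 - 1*6 = 2 - 6 = -4)
L(U) = -5*U (L(U) = U*(-4 - 1) = U*(-5) = -5*U)
-413*(L(-26) + (-205 - 169)*(644 - 605)) = -413*(-5*(-26) + (-205 - 169)*(644 - 605)) = -413*(130 - 374*39) = -413*(130 - 14586) = -413*(-14456) = 5970328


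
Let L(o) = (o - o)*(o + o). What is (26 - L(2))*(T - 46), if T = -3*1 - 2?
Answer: -1326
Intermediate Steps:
T = -5 (T = -3 - 2 = -5)
L(o) = 0 (L(o) = 0*(2*o) = 0)
(26 - L(2))*(T - 46) = (26 - 1*0)*(-5 - 46) = (26 + 0)*(-51) = 26*(-51) = -1326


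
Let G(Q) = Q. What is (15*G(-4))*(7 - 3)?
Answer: -240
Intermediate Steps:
(15*G(-4))*(7 - 3) = (15*(-4))*(7 - 3) = -60*4 = -240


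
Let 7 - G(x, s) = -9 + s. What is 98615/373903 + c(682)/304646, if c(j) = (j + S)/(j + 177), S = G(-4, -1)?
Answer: 25806910842307/97847017817342 ≈ 0.26375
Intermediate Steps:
G(x, s) = 16 - s (G(x, s) = 7 - (-9 + s) = 7 + (9 - s) = 16 - s)
S = 17 (S = 16 - 1*(-1) = 16 + 1 = 17)
c(j) = (17 + j)/(177 + j) (c(j) = (j + 17)/(j + 177) = (17 + j)/(177 + j))
98615/373903 + c(682)/304646 = 98615/373903 + ((17 + 682)/(177 + 682))/304646 = 98615*(1/373903) + (699/859)*(1/304646) = 98615/373903 + ((1/859)*699)*(1/304646) = 98615/373903 + (699/859)*(1/304646) = 98615/373903 + 699/261690914 = 25806910842307/97847017817342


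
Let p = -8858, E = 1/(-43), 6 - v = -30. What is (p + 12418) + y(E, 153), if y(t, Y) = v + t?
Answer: 154627/43 ≈ 3596.0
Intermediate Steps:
v = 36 (v = 6 - 1*(-30) = 6 + 30 = 36)
E = -1/43 ≈ -0.023256
y(t, Y) = 36 + t
(p + 12418) + y(E, 153) = (-8858 + 12418) + (36 - 1/43) = 3560 + 1547/43 = 154627/43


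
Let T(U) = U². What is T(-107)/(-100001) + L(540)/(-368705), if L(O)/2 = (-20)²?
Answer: -860260869/7374173741 ≈ -0.11666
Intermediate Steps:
L(O) = 800 (L(O) = 2*(-20)² = 2*400 = 800)
T(-107)/(-100001) + L(540)/(-368705) = (-107)²/(-100001) + 800/(-368705) = 11449*(-1/100001) + 800*(-1/368705) = -11449/100001 - 160/73741 = -860260869/7374173741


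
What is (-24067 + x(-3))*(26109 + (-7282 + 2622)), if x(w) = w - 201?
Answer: -520588679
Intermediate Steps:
x(w) = -201 + w
(-24067 + x(-3))*(26109 + (-7282 + 2622)) = (-24067 + (-201 - 3))*(26109 + (-7282 + 2622)) = (-24067 - 204)*(26109 - 4660) = -24271*21449 = -520588679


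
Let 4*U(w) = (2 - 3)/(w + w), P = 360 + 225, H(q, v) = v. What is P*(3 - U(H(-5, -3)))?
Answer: 13845/8 ≈ 1730.6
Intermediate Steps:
P = 585
U(w) = -1/(8*w) (U(w) = ((2 - 3)/(w + w))/4 = (-1/(2*w))/4 = -1/(8*w))
P*(3 - U(H(-5, -3))) = 585*(3 - (-1)/(8*(-3))) = 585*(3 - (-1)*(-1)/(8*3)) = 585*(3 - 1*1/24) = 585*(3 - 1/24) = 585*(71/24) = 13845/8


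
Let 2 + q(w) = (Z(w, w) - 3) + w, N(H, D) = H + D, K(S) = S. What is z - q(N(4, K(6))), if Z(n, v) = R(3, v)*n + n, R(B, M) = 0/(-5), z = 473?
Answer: 458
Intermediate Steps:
R(B, M) = 0 (R(B, M) = 0*(-⅕) = 0)
Z(n, v) = n (Z(n, v) = 0*n + n = 0 + n = n)
N(H, D) = D + H
q(w) = -5 + 2*w (q(w) = -2 + ((w - 3) + w) = -2 + ((-3 + w) + w) = -2 + (-3 + 2*w) = -5 + 2*w)
z - q(N(4, K(6))) = 473 - (-5 + 2*(6 + 4)) = 473 - (-5 + 2*10) = 473 - (-5 + 20) = 473 - 1*15 = 473 - 15 = 458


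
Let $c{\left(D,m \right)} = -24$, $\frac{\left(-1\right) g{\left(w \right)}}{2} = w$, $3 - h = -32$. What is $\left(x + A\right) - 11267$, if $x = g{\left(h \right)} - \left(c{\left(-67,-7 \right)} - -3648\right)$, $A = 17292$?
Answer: $2331$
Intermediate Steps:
$h = 35$ ($h = 3 - -32 = 3 + 32 = 35$)
$g{\left(w \right)} = - 2 w$
$x = -3694$ ($x = \left(-2\right) 35 - \left(-24 - -3648\right) = -70 - \left(-24 + 3648\right) = -70 - 3624 = -3694$)
$\left(x + A\right) - 11267 = \left(-3694 + 17292\right) - 11267 = 13598 - 11267 = 2331$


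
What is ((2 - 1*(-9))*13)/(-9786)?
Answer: -143/9786 ≈ -0.014613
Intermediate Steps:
((2 - 1*(-9))*13)/(-9786) = ((2 + 9)*13)*(-1/9786) = (11*13)*(-1/9786) = 143*(-1/9786) = -143/9786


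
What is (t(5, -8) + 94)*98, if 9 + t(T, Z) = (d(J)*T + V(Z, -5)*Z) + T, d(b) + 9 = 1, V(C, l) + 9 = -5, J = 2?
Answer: 15876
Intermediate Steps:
V(C, l) = -14 (V(C, l) = -9 - 5 = -14)
d(b) = -8 (d(b) = -9 + 1 = -8)
t(T, Z) = -9 - 14*Z - 7*T (t(T, Z) = -9 + ((-8*T - 14*Z) + T) = -9 + ((-14*Z - 8*T) + T) = -9 + (-14*Z - 7*T) = -9 - 14*Z - 7*T)
(t(5, -8) + 94)*98 = ((-9 - 14*(-8) - 7*5) + 94)*98 = ((-9 + 112 - 35) + 94)*98 = (68 + 94)*98 = 162*98 = 15876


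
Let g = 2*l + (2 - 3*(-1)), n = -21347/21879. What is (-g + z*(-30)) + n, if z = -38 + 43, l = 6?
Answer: -3675140/21879 ≈ -167.98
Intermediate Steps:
n = -21347/21879 (n = -21347*1/21879 = -21347/21879 ≈ -0.97568)
z = 5
g = 17 (g = 2*6 + (2 - 3*(-1)) = 12 + (2 - 1*(-3)) = 12 + (2 + 3) = 12 + 5 = 17)
(-g + z*(-30)) + n = (-1*17 + 5*(-30)) - 21347/21879 = (-17 - 150) - 21347/21879 = -167 - 21347/21879 = -3675140/21879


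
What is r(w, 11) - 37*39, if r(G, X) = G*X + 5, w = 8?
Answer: -1350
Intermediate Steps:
r(G, X) = 5 + G*X
r(w, 11) - 37*39 = (5 + 8*11) - 37*39 = (5 + 88) - 1443 = 93 - 1443 = -1350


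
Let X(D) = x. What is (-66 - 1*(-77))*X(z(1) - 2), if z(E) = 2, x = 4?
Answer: 44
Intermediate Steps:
X(D) = 4
(-66 - 1*(-77))*X(z(1) - 2) = (-66 - 1*(-77))*4 = (-66 + 77)*4 = 11*4 = 44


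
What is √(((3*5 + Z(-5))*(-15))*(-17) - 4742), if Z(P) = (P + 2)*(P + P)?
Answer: √6733 ≈ 82.055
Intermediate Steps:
Z(P) = 2*P*(2 + P) (Z(P) = (2 + P)*(2*P) = 2*P*(2 + P))
√(((3*5 + Z(-5))*(-15))*(-17) - 4742) = √(((3*5 + 2*(-5)*(2 - 5))*(-15))*(-17) - 4742) = √(((15 + 2*(-5)*(-3))*(-15))*(-17) - 4742) = √(((15 + 30)*(-15))*(-17) - 4742) = √((45*(-15))*(-17) - 4742) = √(-675*(-17) - 4742) = √(11475 - 4742) = √6733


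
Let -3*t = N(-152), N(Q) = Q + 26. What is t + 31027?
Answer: 31069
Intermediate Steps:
N(Q) = 26 + Q
t = 42 (t = -(26 - 152)/3 = -⅓*(-126) = 42)
t + 31027 = 42 + 31027 = 31069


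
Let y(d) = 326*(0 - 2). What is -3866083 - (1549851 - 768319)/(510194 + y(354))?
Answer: -984966222759/254771 ≈ -3.8661e+6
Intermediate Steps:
y(d) = -652 (y(d) = 326*(-2) = -652)
-3866083 - (1549851 - 768319)/(510194 + y(354)) = -3866083 - (1549851 - 768319)/(510194 - 652) = -3866083 - 781532/509542 = -3866083 - 1*390766/254771 = -3866083 - 390766/254771 = -984966222759/254771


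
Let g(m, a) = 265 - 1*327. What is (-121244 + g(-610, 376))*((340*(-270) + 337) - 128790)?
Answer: 26718010418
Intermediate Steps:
g(m, a) = -62 (g(m, a) = 265 - 327 = -62)
(-121244 + g(-610, 376))*((340*(-270) + 337) - 128790) = (-121244 - 62)*((340*(-270) + 337) - 128790) = -121306*((-91800 + 337) - 128790) = -121306*(-91463 - 128790) = -121306*(-220253) = 26718010418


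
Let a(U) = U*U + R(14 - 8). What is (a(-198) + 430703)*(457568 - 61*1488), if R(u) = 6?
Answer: 172364088400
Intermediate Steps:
a(U) = 6 + U² (a(U) = U*U + 6 = U² + 6 = 6 + U²)
(a(-198) + 430703)*(457568 - 61*1488) = ((6 + (-198)²) + 430703)*(457568 - 61*1488) = ((6 + 39204) + 430703)*(457568 - 90768) = (39210 + 430703)*366800 = 469913*366800 = 172364088400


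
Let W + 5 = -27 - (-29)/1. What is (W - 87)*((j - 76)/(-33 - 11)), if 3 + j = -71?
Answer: -3375/11 ≈ -306.82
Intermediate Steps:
j = -74 (j = -3 - 71 = -74)
W = -3 (W = -5 + (-27 - (-29)/1) = -5 + (-27 - (-29)) = -5 + (-27 - 1*(-29)) = -5 + (-27 + 29) = -5 + 2 = -3)
(W - 87)*((j - 76)/(-33 - 11)) = (-3 - 87)*((-74 - 76)/(-33 - 11)) = -(-13500)/(-44) = -(-13500)*(-1)/44 = -90*75/22 = -3375/11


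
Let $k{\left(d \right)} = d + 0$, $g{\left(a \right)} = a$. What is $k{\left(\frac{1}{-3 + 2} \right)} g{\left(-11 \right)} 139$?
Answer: $1529$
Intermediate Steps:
$k{\left(d \right)} = d$
$k{\left(\frac{1}{-3 + 2} \right)} g{\left(-11 \right)} 139 = \frac{1}{-3 + 2} \left(-11\right) 139 = \frac{1}{-1} \left(-11\right) 139 = \left(-1\right) \left(-11\right) 139 = 11 \cdot 139 = 1529$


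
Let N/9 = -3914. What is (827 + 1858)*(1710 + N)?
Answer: -89990460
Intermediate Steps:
N = -35226 (N = 9*(-3914) = -35226)
(827 + 1858)*(1710 + N) = (827 + 1858)*(1710 - 35226) = 2685*(-33516) = -89990460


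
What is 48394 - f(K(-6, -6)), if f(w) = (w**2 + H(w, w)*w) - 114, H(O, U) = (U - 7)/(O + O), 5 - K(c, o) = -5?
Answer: 96813/2 ≈ 48407.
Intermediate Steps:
K(c, o) = 10 (K(c, o) = 5 - 1*(-5) = 5 + 5 = 10)
H(O, U) = (-7 + U)/(2*O) (H(O, U) = (-7 + U)/((2*O)) = (-7 + U)*(1/(2*O)) = (-7 + U)/(2*O))
f(w) = -235/2 + w**2 + w/2 (f(w) = (w**2 + ((-7 + w)/(2*w))*w) - 114 = (w**2 + (-7/2 + w/2)) - 114 = (-7/2 + w**2 + w/2) - 114 = -235/2 + w**2 + w/2)
48394 - f(K(-6, -6)) = 48394 - (-235/2 + 10**2 + (1/2)*10) = 48394 - (-235/2 + 100 + 5) = 48394 - 1*(-25/2) = 48394 + 25/2 = 96813/2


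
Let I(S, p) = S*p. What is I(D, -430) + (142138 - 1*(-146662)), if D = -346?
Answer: 437580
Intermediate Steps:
I(D, -430) + (142138 - 1*(-146662)) = -346*(-430) + (142138 - 1*(-146662)) = 148780 + (142138 + 146662) = 148780 + 288800 = 437580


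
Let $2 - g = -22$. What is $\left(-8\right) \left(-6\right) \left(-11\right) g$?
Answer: $-12672$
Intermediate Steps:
$g = 24$ ($g = 2 - -22 = 2 + 22 = 24$)
$\left(-8\right) \left(-6\right) \left(-11\right) g = \left(-8\right) \left(-6\right) \left(-11\right) 24 = 48 \left(-11\right) 24 = \left(-528\right) 24 = -12672$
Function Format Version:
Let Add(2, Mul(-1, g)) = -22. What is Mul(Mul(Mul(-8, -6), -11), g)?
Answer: -12672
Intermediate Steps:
g = 24 (g = Add(2, Mul(-1, -22)) = Add(2, 22) = 24)
Mul(Mul(Mul(-8, -6), -11), g) = Mul(Mul(Mul(-8, -6), -11), 24) = Mul(Mul(48, -11), 24) = Mul(-528, 24) = -12672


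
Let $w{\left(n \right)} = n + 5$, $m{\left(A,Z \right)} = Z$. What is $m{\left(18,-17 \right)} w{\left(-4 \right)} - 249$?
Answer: $-266$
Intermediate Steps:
$w{\left(n \right)} = 5 + n$
$m{\left(18,-17 \right)} w{\left(-4 \right)} - 249 = - 17 \left(5 - 4\right) - 249 = \left(-17\right) 1 - 249 = -17 - 249 = -266$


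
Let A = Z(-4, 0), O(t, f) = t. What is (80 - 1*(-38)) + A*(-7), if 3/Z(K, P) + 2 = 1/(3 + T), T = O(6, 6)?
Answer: 2195/17 ≈ 129.12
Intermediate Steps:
T = 6
Z(K, P) = -27/17 (Z(K, P) = 3/(-2 + 1/(3 + 6)) = 3/(-2 + 1/9) = 3/(-17/9) = 3*(-9/17) = -27/17)
A = -27/17 ≈ -1.5882
(80 - 1*(-38)) + A*(-7) = (80 - 1*(-38)) - 27/17*(-7) = (80 + 38) + 189/17 = 118 + 189/17 = 2195/17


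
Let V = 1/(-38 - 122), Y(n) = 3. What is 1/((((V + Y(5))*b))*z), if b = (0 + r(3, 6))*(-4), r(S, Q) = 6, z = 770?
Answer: -2/110649 ≈ -1.8075e-5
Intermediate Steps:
b = -24 (b = (0 + 6)*(-4) = 6*(-4) = -24)
V = -1/160 (V = 1/(-160) = -1/160 ≈ -0.0062500)
1/((((V + Y(5))*b))*z) = 1/(((-1/160 + 3)*(-24))*770) = (1/770)/((479/160)*(-24)) = (1/770)/(-1437/20) = -20/1437*1/770 = -2/110649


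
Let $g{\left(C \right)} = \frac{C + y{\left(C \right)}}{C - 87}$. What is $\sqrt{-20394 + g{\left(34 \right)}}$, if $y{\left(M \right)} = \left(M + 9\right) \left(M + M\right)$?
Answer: $\frac{8 i \sqrt{897555}}{53} \approx 143.0 i$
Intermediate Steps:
$y{\left(M \right)} = 2 M \left(9 + M\right)$ ($y{\left(M \right)} = \left(9 + M\right) 2 M = 2 M \left(9 + M\right)$)
$g{\left(C \right)} = \frac{C + 2 C \left(9 + C\right)}{-87 + C}$ ($g{\left(C \right)} = \frac{C + 2 C \left(9 + C\right)}{C - 87} = \frac{C + 2 C \left(9 + C\right)}{-87 + C}$)
$\sqrt{-20394 + g{\left(34 \right)}} = \sqrt{-20394 + \frac{34 \left(19 + 2 \cdot 34\right)}{-87 + 34}} = \sqrt{-20394 + \frac{34 \left(19 + 68\right)}{-53}} = \sqrt{-20394 + 34 \left(- \frac{1}{53}\right) 87} = \sqrt{-20394 - \frac{2958}{53}} = \sqrt{- \frac{1083840}{53}} = \frac{8 i \sqrt{897555}}{53}$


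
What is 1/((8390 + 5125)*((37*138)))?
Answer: 1/69007590 ≈ 1.4491e-8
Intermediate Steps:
1/((8390 + 5125)*((37*138))) = 1/(13515*5106) = (1/13515)*(1/5106) = 1/69007590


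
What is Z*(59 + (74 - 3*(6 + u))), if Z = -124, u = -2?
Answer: -15004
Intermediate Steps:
Z*(59 + (74 - 3*(6 + u))) = -124*(59 + (74 - 3*(6 - 2))) = -124*(59 + (74 - 3*4)) = -124*(59 + (74 - 1*12)) = -124*(59 + (74 - 12)) = -124*(59 + 62) = -124*121 = -15004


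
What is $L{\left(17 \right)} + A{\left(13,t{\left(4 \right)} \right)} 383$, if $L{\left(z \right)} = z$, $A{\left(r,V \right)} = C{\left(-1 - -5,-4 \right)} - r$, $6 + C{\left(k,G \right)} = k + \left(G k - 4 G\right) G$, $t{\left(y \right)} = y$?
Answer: $-5728$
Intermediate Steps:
$C{\left(k,G \right)} = -6 + k + G \left(- 4 G + G k\right)$ ($C{\left(k,G \right)} = -6 + \left(k + \left(G k - 4 G\right) G\right) = -6 + \left(k + \left(- 4 G + G k\right) G\right) = -6 + \left(k + G \left(- 4 G + G k\right)\right) = -6 + k + G \left(- 4 G + G k\right)$)
$A{\left(r,V \right)} = -2 - r$ ($A{\left(r,V \right)} = \left(-6 - -4 - 4 \left(-4\right)^{2} + \left(-1 - -5\right) \left(-4\right)^{2}\right) - r = \left(-6 + \left(-1 + 5\right) - 64 + \left(-1 + 5\right) 16\right) - r = \left(-6 + 4 - 64 + 4 \cdot 16\right) - r = \left(-6 + 4 - 64 + 64\right) - r = -2 - r$)
$L{\left(17 \right)} + A{\left(13,t{\left(4 \right)} \right)} 383 = 17 + \left(-2 - 13\right) 383 = 17 - 5745 = -5728$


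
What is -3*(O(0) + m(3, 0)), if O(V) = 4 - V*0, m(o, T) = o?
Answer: -21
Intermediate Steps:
O(V) = 4 (O(V) = 4 - 1*0 = 4 + 0 = 4)
-3*(O(0) + m(3, 0)) = -3*(4 + 3) = -3*7 = -21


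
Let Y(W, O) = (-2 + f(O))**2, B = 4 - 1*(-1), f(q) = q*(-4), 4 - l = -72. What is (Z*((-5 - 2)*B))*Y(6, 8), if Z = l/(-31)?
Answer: 3074960/31 ≈ 99192.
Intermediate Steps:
l = 76 (l = 4 - 1*(-72) = 4 + 72 = 76)
f(q) = -4*q
B = 5 (B = 4 + 1 = 5)
Z = -76/31 (Z = 76/(-31) = 76*(-1/31) = -76/31 ≈ -2.4516)
Y(W, O) = (-2 - 4*O)**2
(Z*((-5 - 2)*B))*Y(6, 8) = (-76*(-5 - 2)*5/31)*(4*(1 + 2*8)**2) = (-(-532)*5/31)*(4*(1 + 16)**2) = (-76/31*(-35))*(4*17**2) = 2660*(4*289)/31 = (2660/31)*1156 = 3074960/31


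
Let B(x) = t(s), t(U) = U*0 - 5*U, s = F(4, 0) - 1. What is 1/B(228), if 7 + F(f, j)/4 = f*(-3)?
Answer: 1/385 ≈ 0.0025974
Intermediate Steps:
F(f, j) = -28 - 12*f (F(f, j) = -28 + 4*(f*(-3)) = -28 + 4*(-3*f) = -28 - 12*f)
s = -77 (s = (-28 - 12*4) - 1 = (-28 - 48) - 1 = -76 - 1 = -77)
t(U) = -5*U (t(U) = 0 - 5*U = -5*U)
B(x) = 385 (B(x) = -5*(-77) = 385)
1/B(228) = 1/385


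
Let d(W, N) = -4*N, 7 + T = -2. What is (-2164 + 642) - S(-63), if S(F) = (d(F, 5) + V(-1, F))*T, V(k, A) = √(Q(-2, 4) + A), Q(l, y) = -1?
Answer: -1702 + 72*I ≈ -1702.0 + 72.0*I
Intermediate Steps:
T = -9 (T = -7 - 2 = -9)
V(k, A) = √(-1 + A)
S(F) = 180 - 9*√(-1 + F) (S(F) = (-4*5 + √(-1 + F))*(-9) = (-20 + √(-1 + F))*(-9) = 180 - 9*√(-1 + F))
(-2164 + 642) - S(-63) = (-2164 + 642) - (180 - 9*√(-1 - 63)) = -1522 - (180 - 72*I) = -1522 + (-180 + 72*I) = -1702 + 72*I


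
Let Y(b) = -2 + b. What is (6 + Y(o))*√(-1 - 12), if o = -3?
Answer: I*√13 ≈ 3.6056*I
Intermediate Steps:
(6 + Y(o))*√(-1 - 12) = (6 + (-2 - 3))*√(-1 - 12) = (6 - 5)*√(-13) = 1*(I*√13) = I*√13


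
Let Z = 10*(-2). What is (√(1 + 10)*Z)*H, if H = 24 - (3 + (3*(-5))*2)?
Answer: -1020*√11 ≈ -3383.0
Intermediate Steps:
Z = -20
H = 51 (H = 24 - (3 - 15*2) = 24 - (3 - 30) = 24 - 1*(-27) = 24 + 27 = 51)
(√(1 + 10)*Z)*H = (√(1 + 10)*(-20))*51 = (√11*(-20))*51 = -20*√11*51 = -1020*√11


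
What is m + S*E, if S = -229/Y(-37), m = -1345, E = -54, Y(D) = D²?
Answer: -1828939/1369 ≈ -1336.0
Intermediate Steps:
S = -229/1369 (S = -229/((-37)²) = -229/1369 ≈ -0.16728)
m + S*E = -1345 - 229/1369*(-54) = -1345 + 12366/1369 = -1828939/1369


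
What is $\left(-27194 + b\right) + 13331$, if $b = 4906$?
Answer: $-8957$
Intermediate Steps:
$\left(-27194 + b\right) + 13331 = \left(-27194 + 4906\right) + 13331 = -22288 + 13331 = -8957$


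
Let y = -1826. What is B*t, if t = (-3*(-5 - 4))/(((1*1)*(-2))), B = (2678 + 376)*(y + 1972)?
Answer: -6019434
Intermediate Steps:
B = 445884 (B = (2678 + 376)*(-1826 + 1972) = 3054*146 = 445884)
t = -27/2 (t = (-3*(-9))/((1*(-2))) = 27/(-2) = 27*(-½) = -27/2 ≈ -13.500)
B*t = 445884*(-27/2) = -6019434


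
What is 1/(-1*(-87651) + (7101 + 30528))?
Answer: 1/125280 ≈ 7.9821e-6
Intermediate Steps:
1/(-1*(-87651) + (7101 + 30528)) = 1/(87651 + 37629) = 1/125280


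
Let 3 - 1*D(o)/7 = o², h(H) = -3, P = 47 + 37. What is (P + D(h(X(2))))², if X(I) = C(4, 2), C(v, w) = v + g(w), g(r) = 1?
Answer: 1764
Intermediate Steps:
C(v, w) = 1 + v (C(v, w) = v + 1 = 1 + v)
X(I) = 5 (X(I) = 1 + 4 = 5)
P = 84
D(o) = 21 - 7*o²
(P + D(h(X(2))))² = (84 + (21 - 7*(-3)²))² = (84 + (21 - 7*9))² = (84 + (21 - 63))² = (84 - 42)² = 42² = 1764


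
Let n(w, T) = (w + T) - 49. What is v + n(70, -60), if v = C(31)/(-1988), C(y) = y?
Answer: -77563/1988 ≈ -39.016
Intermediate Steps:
n(w, T) = -49 + T + w (n(w, T) = (T + w) - 49 = -49 + T + w)
v = -31/1988 (v = 31/(-1988) = 31*(-1/1988) = -31/1988 ≈ -0.015594)
v + n(70, -60) = -31/1988 + (-49 - 60 + 70) = -31/1988 - 39 = -77563/1988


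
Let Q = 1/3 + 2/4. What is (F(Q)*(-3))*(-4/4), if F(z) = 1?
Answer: 3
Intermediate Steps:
Q = 5/6 (Q = 1*(1/3) + 2*(1/4) = 1/3 + 1/2 = 5/6 ≈ 0.83333)
(F(Q)*(-3))*(-4/4) = (1*(-3))*(-4/4) = -(-12)/4 = -3*(-1) = 3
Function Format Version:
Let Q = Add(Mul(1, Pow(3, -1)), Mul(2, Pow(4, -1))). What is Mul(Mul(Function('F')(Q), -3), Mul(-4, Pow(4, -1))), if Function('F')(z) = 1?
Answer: 3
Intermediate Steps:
Q = Rational(5, 6) (Q = Add(Mul(1, Rational(1, 3)), Mul(2, Rational(1, 4))) = Add(Rational(1, 3), Rational(1, 2)) = Rational(5, 6) ≈ 0.83333)
Mul(Mul(Function('F')(Q), -3), Mul(-4, Pow(4, -1))) = Mul(Mul(1, -3), Mul(-4, Pow(4, -1))) = Mul(-3, Mul(-4, Rational(1, 4))) = Mul(-3, -1) = 3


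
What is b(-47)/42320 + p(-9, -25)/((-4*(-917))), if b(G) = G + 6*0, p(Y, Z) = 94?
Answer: 951421/38807440 ≈ 0.024516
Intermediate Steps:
b(G) = G (b(G) = G + 0 = G)
b(-47)/42320 + p(-9, -25)/((-4*(-917))) = -47/42320 + 94/((-4*(-917))) = -47*1/42320 + 94/3668 = -47/42320 + 94*(1/3668) = -47/42320 + 47/1834 = 951421/38807440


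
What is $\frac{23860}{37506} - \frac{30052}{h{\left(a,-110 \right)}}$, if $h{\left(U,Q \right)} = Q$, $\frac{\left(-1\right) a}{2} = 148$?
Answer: $\frac{25676248}{93765} \approx 273.84$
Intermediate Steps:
$a = -296$ ($a = \left(-2\right) 148 = -296$)
$\frac{23860}{37506} - \frac{30052}{h{\left(a,-110 \right)}} = \frac{23860}{37506} - \frac{30052}{-110} = 23860 \cdot \frac{1}{37506} - - \frac{1366}{5} = \frac{11930}{18753} + \frac{1366}{5} = \frac{25676248}{93765}$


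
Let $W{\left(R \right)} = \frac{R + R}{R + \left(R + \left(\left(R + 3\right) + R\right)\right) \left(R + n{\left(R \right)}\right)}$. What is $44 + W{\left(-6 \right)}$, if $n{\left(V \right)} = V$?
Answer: $\frac{1274}{29} \approx 43.931$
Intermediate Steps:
$W{\left(R \right)} = \frac{2 R}{R + 2 R \left(3 + 3 R\right)}$ ($W{\left(R \right)} = \frac{R + R}{R + \left(R + \left(\left(R + 3\right) + R\right)\right) \left(R + R\right)} = \frac{2 R}{R + \left(R + \left(\left(3 + R\right) + R\right)\right) 2 R} = \frac{2 R}{R + \left(R + \left(3 + 2 R\right)\right) 2 R} = \frac{2 R}{R + \left(3 + 3 R\right) 2 R} = \frac{2 R}{R + 2 R \left(3 + 3 R\right)}$)
$44 + W{\left(-6 \right)} = 44 + \frac{2}{7 + 6 \left(-6\right)} = 44 + \frac{2}{7 - 36} = 44 + \frac{2}{-29} = 44 + 2 \left(- \frac{1}{29}\right) = 44 - \frac{2}{29} = \frac{1274}{29}$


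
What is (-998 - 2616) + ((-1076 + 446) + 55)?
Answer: -4189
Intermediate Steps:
(-998 - 2616) + ((-1076 + 446) + 55) = -3614 + (-630 + 55) = -3614 - 575 = -4189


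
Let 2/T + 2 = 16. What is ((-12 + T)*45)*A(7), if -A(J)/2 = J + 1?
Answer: 59760/7 ≈ 8537.1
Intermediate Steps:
T = 1/7 (T = 2/(-2 + 16) = 2/14 = 2*(1/14) = 1/7 ≈ 0.14286)
A(J) = -2 - 2*J (A(J) = -2*(J + 1) = -2*(1 + J) = -2 - 2*J)
((-12 + T)*45)*A(7) = ((-12 + 1/7)*45)*(-2 - 2*7) = (-83/7*45)*(-2 - 14) = -3735/7*(-16) = 59760/7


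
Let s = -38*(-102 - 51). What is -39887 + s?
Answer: -34073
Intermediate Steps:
s = 5814 (s = -38*(-153) = 5814)
-39887 + s = -39887 + 5814 = -34073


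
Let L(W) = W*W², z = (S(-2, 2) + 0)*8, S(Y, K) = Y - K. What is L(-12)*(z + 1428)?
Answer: -2412288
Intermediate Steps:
z = -32 (z = ((-2 - 1*2) + 0)*8 = ((-2 - 2) + 0)*8 = (-4 + 0)*8 = -4*8 = -32)
L(W) = W³
L(-12)*(z + 1428) = (-12)³*(-32 + 1428) = -1728*1396 = -2412288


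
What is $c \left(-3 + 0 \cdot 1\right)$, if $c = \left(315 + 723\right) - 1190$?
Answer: $456$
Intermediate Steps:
$c = -152$ ($c = 1038 - 1190 = -152$)
$c \left(-3 + 0 \cdot 1\right) = - 152 \left(-3 + 0 \cdot 1\right) = - 152 \left(-3 + 0\right) = \left(-152\right) \left(-3\right) = 456$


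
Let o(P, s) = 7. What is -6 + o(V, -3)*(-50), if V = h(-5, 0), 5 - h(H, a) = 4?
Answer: -356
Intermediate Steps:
h(H, a) = 1 (h(H, a) = 5 - 1*4 = 5 - 4 = 1)
V = 1
-6 + o(V, -3)*(-50) = -6 + 7*(-50) = -6 - 350 = -356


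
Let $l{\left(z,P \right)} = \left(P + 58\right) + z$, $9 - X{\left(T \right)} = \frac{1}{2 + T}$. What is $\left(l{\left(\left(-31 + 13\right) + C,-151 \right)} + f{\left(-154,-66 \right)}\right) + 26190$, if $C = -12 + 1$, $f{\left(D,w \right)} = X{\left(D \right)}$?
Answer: $\frac{3963705}{152} \approx 26077.0$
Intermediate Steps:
$X{\left(T \right)} = 9 - \frac{1}{2 + T}$
$f{\left(D,w \right)} = \frac{17 + 9 D}{2 + D}$
$C = -11$
$l{\left(z,P \right)} = 58 + P + z$ ($l{\left(z,P \right)} = \left(58 + P\right) + z = 58 + P + z$)
$\left(l{\left(\left(-31 + 13\right) + C,-151 \right)} + f{\left(-154,-66 \right)}\right) + 26190 = \left(\left(58 - 151 + \left(\left(-31 + 13\right) - 11\right)\right) + \frac{17 + 9 \left(-154\right)}{2 - 154}\right) + 26190 = \left(\left(58 - 151 - 29\right) + \frac{17 - 1386}{-152}\right) + 26190 = \left(\left(58 - 151 - 29\right) - - \frac{1369}{152}\right) + 26190 = \left(-122 + \frac{1369}{152}\right) + 26190 = - \frac{17175}{152} + 26190 = \frac{3963705}{152}$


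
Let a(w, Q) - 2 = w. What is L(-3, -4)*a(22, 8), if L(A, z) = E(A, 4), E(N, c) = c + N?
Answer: 24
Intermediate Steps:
E(N, c) = N + c
a(w, Q) = 2 + w
L(A, z) = 4 + A (L(A, z) = A + 4 = 4 + A)
L(-3, -4)*a(22, 8) = (4 - 3)*(2 + 22) = 1*24 = 24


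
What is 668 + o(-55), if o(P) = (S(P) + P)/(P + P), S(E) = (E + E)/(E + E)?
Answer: 36767/55 ≈ 668.49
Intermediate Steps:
S(E) = 1 (S(E) = (2*E)/((2*E)) = (2*E)*(1/(2*E)) = 1)
o(P) = (1 + P)/(2*P) (o(P) = (1 + P)/(P + P) = (1 + P)/((2*P)) = (1 + P)*(1/(2*P)) = (1 + P)/(2*P))
668 + o(-55) = 668 + (½)*(1 - 55)/(-55) = 668 + (½)*(-1/55)*(-54) = 668 + 27/55 = 36767/55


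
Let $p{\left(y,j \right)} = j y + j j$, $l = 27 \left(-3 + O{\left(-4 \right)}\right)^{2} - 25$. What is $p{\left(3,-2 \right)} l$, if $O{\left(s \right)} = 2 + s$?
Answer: $-1300$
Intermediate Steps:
$l = 650$ ($l = 27 \left(-3 + \left(2 - 4\right)\right)^{2} - 25 = 27 \left(-3 - 2\right)^{2} - 25 = 27 \left(-5\right)^{2} - 25 = 27 \cdot 25 - 25 = 675 - 25 = 650$)
$p{\left(y,j \right)} = j^{2} + j y$ ($p{\left(y,j \right)} = j y + j^{2} = j^{2} + j y$)
$p{\left(3,-2 \right)} l = - 2 \left(-2 + 3\right) 650 = \left(-2\right) 1 \cdot 650 = \left(-2\right) 650 = -1300$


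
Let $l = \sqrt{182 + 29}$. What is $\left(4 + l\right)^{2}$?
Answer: $\left(4 + \sqrt{211}\right)^{2} \approx 343.21$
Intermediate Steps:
$l = \sqrt{211} \approx 14.526$
$\left(4 + l\right)^{2} = \left(4 + \sqrt{211}\right)^{2}$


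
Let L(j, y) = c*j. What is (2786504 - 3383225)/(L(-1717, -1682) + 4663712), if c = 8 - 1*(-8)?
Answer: -596721/4636240 ≈ -0.12871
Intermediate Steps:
c = 16 (c = 8 + 8 = 16)
L(j, y) = 16*j
(2786504 - 3383225)/(L(-1717, -1682) + 4663712) = (2786504 - 3383225)/(16*(-1717) + 4663712) = -596721/(-27472 + 4663712) = -596721/4636240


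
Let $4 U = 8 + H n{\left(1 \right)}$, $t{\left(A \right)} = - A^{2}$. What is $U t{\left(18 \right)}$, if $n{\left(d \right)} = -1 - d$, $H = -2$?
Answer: $-972$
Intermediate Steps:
$U = 3$ ($U = \frac{8 - 2 \left(-1 - 1\right)}{4} = \frac{8 - -4}{4} = \frac{8 + 4}{4} = \frac{1}{4} \cdot 12 = 3$)
$U t{\left(18 \right)} = 3 \left(- 18^{2}\right) = 3 \left(\left(-1\right) 324\right) = 3 \left(-324\right) = -972$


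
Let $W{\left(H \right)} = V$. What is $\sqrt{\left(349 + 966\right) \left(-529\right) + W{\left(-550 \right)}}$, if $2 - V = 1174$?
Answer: $3 i \sqrt{77423} \approx 834.75 i$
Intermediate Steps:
$V = -1172$ ($V = 2 - 1174 = -1172$)
$W{\left(H \right)} = -1172$
$\sqrt{\left(349 + 966\right) \left(-529\right) + W{\left(-550 \right)}} = \sqrt{\left(349 + 966\right) \left(-529\right) - 1172} = \sqrt{1315 \left(-529\right) - 1172} = \sqrt{-695635 - 1172} = \sqrt{-696807} = 3 i \sqrt{77423}$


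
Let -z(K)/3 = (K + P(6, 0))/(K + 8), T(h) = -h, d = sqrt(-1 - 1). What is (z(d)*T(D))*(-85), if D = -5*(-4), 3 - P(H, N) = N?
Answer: 5100*(-sqrt(2) + 3*I)/(sqrt(2) - 8*I) ≈ -2009.1 - 546.4*I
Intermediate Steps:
P(H, N) = 3 - N
D = 20
d = I*sqrt(2) (d = sqrt(-2) = I*sqrt(2) ≈ 1.4142*I)
z(K) = -3*(3 + K)/(8 + K) (z(K) = -3*(K + (3 - 1*0))/(K + 8) = -3*(K + (3 + 0))/(8 + K) = -3*(K + 3)/(8 + K) = -3*(3 + K)/(8 + K))
(z(d)*T(D))*(-85) = ((3*(-3 - I*sqrt(2))/(8 + I*sqrt(2)))*(-1*20))*(-85) = ((3*(-3 - I*sqrt(2))/(8 + I*sqrt(2)))*(-20))*(-85) = -60*(-3 - I*sqrt(2))/(8 + I*sqrt(2))*(-85) = 5100*(-3 - I*sqrt(2))/(8 + I*sqrt(2))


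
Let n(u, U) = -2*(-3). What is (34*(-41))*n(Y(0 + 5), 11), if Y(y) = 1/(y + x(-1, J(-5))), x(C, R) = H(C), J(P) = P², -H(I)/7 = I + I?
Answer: -8364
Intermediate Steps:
H(I) = -14*I (H(I) = -7*(I + I) = -14*I)
x(C, R) = -14*C
Y(y) = 1/(14 + y) (Y(y) = 1/(y - 14*(-1)) = 1/(y + 14) = 1/(14 + y))
n(u, U) = 6
(34*(-41))*n(Y(0 + 5), 11) = (34*(-41))*6 = -1394*6 = -8364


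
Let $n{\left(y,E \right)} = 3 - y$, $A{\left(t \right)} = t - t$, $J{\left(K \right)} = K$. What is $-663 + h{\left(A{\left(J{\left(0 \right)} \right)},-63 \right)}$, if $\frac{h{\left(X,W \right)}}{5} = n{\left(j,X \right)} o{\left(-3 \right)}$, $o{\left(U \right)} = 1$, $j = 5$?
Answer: $-673$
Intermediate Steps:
$A{\left(t \right)} = 0$
$h{\left(X,W \right)} = -10$ ($h{\left(X,W \right)} = 5 \left(3 - 5\right) 1 = 5 \left(\left(-2\right) 1\right) = 5 \left(-2\right) = -10$)
$-663 + h{\left(A{\left(J{\left(0 \right)} \right)},-63 \right)} = -663 - 10 = -673$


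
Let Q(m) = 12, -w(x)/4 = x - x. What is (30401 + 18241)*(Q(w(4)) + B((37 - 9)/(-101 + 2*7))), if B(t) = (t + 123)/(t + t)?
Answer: -243234321/28 ≈ -8.6869e+6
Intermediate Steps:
B(t) = (123 + t)/(2*t) (B(t) = (123 + t)/((2*t)) = (123 + t)*(1/(2*t)) = (123 + t)/(2*t))
w(x) = 0 (w(x) = -4*(x - x) = -4*0 = 0)
(30401 + 18241)*(Q(w(4)) + B((37 - 9)/(-101 + 2*7))) = (30401 + 18241)*(12 + (123 + (37 - 9)/(-101 + 2*7))/(2*(((37 - 9)/(-101 + 2*7))))) = 48642*(12 + (123 + 28/(-101 + 14))/(2*((28/(-101 + 14))))) = 48642*(12 + (123 + 28/(-87))/(2*((28/(-87))))) = 48642*(12 + (123 + 28*(-1/87))/(2*((28*(-1/87))))) = 48642*(12 + (123 - 28/87)/(2*(-28/87))) = 48642*(12 + (½)*(-87/28)*(10673/87)) = 48642*(12 - 10673/56) = 48642*(-10001/56) = -243234321/28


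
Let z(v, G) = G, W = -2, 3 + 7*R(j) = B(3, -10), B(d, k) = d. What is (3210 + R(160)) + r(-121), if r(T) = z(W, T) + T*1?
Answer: 2968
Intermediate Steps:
R(j) = 0 (R(j) = -3/7 + (1/7)*3 = -3/7 + 3/7 = 0)
r(T) = 2*T (r(T) = T + T*1 = T + T = 2*T)
(3210 + R(160)) + r(-121) = (3210 + 0) + 2*(-121) = 3210 - 242 = 2968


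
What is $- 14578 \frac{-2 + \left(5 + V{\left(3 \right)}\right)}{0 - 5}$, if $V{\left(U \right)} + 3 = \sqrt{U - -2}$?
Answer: $\frac{14578 \sqrt{5}}{5} \approx 6519.5$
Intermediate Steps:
$V{\left(U \right)} = -3 + \sqrt{2 + U}$ ($V{\left(U \right)} = -3 + \sqrt{U - -2} = -3 + \sqrt{U + \left(-1 + 3\right)} = -3 + \sqrt{U + 2} = -3 + \sqrt{2 + U}$)
$- 14578 \frac{-2 + \left(5 + V{\left(3 \right)}\right)}{0 - 5} = - 14578 \frac{-2 - \left(-2 - \sqrt{2 + 3}\right)}{0 - 5} = - 14578 \frac{-2 + \left(5 - \left(3 - \sqrt{5}\right)\right)}{-5} = - 14578 \left(-2 + \left(2 + \sqrt{5}\right)\right) \left(- \frac{1}{5}\right) = - 14578 \sqrt{5} \left(- \frac{1}{5}\right) = - 14578 \left(- \frac{\sqrt{5}}{5}\right) = \frac{14578 \sqrt{5}}{5}$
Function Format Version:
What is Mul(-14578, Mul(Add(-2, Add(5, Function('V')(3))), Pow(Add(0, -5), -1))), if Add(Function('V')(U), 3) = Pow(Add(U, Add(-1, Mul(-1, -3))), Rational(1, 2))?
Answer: Mul(Rational(14578, 5), Pow(5, Rational(1, 2))) ≈ 6519.5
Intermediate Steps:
Function('V')(U) = Add(-3, Pow(Add(2, U), Rational(1, 2))) (Function('V')(U) = Add(-3, Pow(Add(U, Add(-1, Mul(-1, -3))), Rational(1, 2))) = Add(-3, Pow(Add(U, Add(-1, 3)), Rational(1, 2))) = Add(-3, Pow(Add(U, 2), Rational(1, 2))) = Add(-3, Pow(Add(2, U), Rational(1, 2))))
Mul(-14578, Mul(Add(-2, Add(5, Function('V')(3))), Pow(Add(0, -5), -1))) = Mul(-14578, Mul(Add(-2, Add(5, Add(-3, Pow(Add(2, 3), Rational(1, 2))))), Pow(Add(0, -5), -1))) = Mul(-14578, Mul(Add(-2, Add(5, Add(-3, Pow(5, Rational(1, 2))))), Pow(-5, -1))) = Mul(-14578, Mul(Add(-2, Add(2, Pow(5, Rational(1, 2)))), Rational(-1, 5))) = Mul(-14578, Mul(Pow(5, Rational(1, 2)), Rational(-1, 5))) = Mul(-14578, Mul(Rational(-1, 5), Pow(5, Rational(1, 2)))) = Mul(Rational(14578, 5), Pow(5, Rational(1, 2)))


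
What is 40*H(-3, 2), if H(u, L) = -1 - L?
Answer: -120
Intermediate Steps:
40*H(-3, 2) = 40*(-1 - 1*2) = 40*(-1 - 2) = 40*(-3) = -120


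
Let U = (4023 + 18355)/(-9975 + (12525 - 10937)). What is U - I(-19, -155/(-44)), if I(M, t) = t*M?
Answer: 23715083/369028 ≈ 64.264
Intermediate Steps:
I(M, t) = M*t
U = -22378/8387 (U = 22378/(-9975 + 1588) = 22378/(-8387) = 22378*(-1/8387) = -22378/8387 ≈ -2.6682)
U - I(-19, -155/(-44)) = -22378/8387 - (-19)*(-155/(-44)) = -22378/8387 - (-19)*(-155*(-1/44)) = -22378/8387 - (-19)*155/44 = -22378/8387 - 1*(-2945/44) = -22378/8387 + 2945/44 = 23715083/369028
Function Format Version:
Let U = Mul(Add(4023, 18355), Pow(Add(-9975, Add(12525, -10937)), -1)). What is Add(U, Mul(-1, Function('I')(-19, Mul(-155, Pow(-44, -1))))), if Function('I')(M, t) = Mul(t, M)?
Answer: Rational(23715083, 369028) ≈ 64.264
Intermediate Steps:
Function('I')(M, t) = Mul(M, t)
U = Rational(-22378, 8387) (U = Mul(22378, Pow(Add(-9975, 1588), -1)) = Mul(22378, Pow(-8387, -1)) = Mul(22378, Rational(-1, 8387)) = Rational(-22378, 8387) ≈ -2.6682)
Add(U, Mul(-1, Function('I')(-19, Mul(-155, Pow(-44, -1))))) = Add(Rational(-22378, 8387), Mul(-1, Mul(-19, Mul(-155, Pow(-44, -1))))) = Add(Rational(-22378, 8387), Mul(-1, Mul(-19, Mul(-155, Rational(-1, 44))))) = Add(Rational(-22378, 8387), Mul(-1, Mul(-19, Rational(155, 44)))) = Add(Rational(-22378, 8387), Mul(-1, Rational(-2945, 44))) = Add(Rational(-22378, 8387), Rational(2945, 44)) = Rational(23715083, 369028)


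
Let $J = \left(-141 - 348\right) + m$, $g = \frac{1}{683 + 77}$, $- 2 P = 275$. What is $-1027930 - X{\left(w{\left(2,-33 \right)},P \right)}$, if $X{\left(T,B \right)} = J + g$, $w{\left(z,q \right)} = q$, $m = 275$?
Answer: $- \frac{781064161}{760} \approx -1.0277 \cdot 10^{6}$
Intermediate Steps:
$P = - \frac{275}{2}$ ($P = \left(- \frac{1}{2}\right) 275 = - \frac{275}{2} \approx -137.5$)
$g = \frac{1}{760} \approx 0.0013158$
$J = -214$ ($J = \left(-141 - 348\right) + 275 = -489 + 275 = -214$)
$X{\left(T,B \right)} = - \frac{162639}{760}$ ($X{\left(T,B \right)} = -214 + \frac{1}{760} = - \frac{162639}{760}$)
$-1027930 - X{\left(w{\left(2,-33 \right)},P \right)} = -1027930 - - \frac{162639}{760} = -1027930 + \frac{162639}{760} = - \frac{781064161}{760}$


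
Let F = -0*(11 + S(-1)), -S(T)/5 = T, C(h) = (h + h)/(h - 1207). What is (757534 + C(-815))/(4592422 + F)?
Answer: 765867689/4642938642 ≈ 0.16495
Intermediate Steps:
C(h) = 2*h/(-1207 + h) (C(h) = (2*h)/(-1207 + h) = 2*h/(-1207 + h))
S(T) = -5*T
F = 0 (F = -0*(11 - 5*(-1)) = -0*(11 + 5) = -0*16 = -8948*0 = 0)
(757534 + C(-815))/(4592422 + F) = (757534 + 2*(-815)/(-1207 - 815))/(4592422 + 0) = (757534 + 2*(-815)/(-2022))/4592422 = (757534 + 2*(-815)*(-1/2022))*(1/4592422) = (757534 + 815/1011)*(1/4592422) = (765867689/1011)*(1/4592422) = 765867689/4642938642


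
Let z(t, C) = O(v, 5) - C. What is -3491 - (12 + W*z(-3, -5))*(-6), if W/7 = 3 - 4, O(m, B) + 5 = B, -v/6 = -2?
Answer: -3629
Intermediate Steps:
v = 12 (v = -6*(-2) = 12)
O(m, B) = -5 + B
W = -7 (W = 7*(3 - 4) = 7*(-1) = -7)
z(t, C) = -C (z(t, C) = (-5 + 5) - C = 0 - C = -C)
-3491 - (12 + W*z(-3, -5))*(-6) = -3491 - (12 - (-7)*(-5))*(-6) = -3491 - (12 - 7*5)*(-6) = -3491 - (12 - 35)*(-6) = -3491 - (-23)*(-6) = -3491 - 1*138 = -3491 - 138 = -3629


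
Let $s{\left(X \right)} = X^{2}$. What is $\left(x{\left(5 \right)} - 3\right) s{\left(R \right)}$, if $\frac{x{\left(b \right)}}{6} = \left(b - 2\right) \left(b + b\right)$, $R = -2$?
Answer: $708$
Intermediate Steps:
$x{\left(b \right)} = 12 b \left(-2 + b\right)$ ($x{\left(b \right)} = 6 \left(b - 2\right) \left(b + b\right) = 6 \left(-2 + b\right) 2 b = 6 \cdot 2 b \left(-2 + b\right) = 12 b \left(-2 + b\right)$)
$\left(x{\left(5 \right)} - 3\right) s{\left(R \right)} = \left(12 \cdot 5 \left(-2 + 5\right) - 3\right) \left(-2\right)^{2} = \left(12 \cdot 5 \cdot 3 - 3\right) 4 = \left(180 - 3\right) 4 = 177 \cdot 4 = 708$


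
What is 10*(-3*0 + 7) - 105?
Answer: -35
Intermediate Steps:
10*(-3*0 + 7) - 105 = 10*(0 + 7) - 105 = 10*7 - 105 = 70 - 105 = -35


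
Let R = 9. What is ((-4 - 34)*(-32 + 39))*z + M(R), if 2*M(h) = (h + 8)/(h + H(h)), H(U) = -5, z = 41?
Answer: -87231/8 ≈ -10904.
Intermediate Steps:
M(h) = (8 + h)/(2*(-5 + h)) (M(h) = ((h + 8)/(h - 5))/2 = ((8 + h)/(-5 + h))/2 = (8 + h)/(2*(-5 + h)))
((-4 - 34)*(-32 + 39))*z + M(R) = ((-4 - 34)*(-32 + 39))*41 + (8 + 9)/(2*(-5 + 9)) = -38*7*41 + (½)*17/4 = -266*41 + (½)*(¼)*17 = -10906 + 17/8 = -87231/8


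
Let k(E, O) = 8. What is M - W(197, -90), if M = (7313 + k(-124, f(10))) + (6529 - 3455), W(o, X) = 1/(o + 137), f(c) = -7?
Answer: 3471929/334 ≈ 10395.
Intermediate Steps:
W(o, X) = 1/(137 + o)
M = 10395 (M = (7313 + 8) + (6529 - 3455) = 7321 + 3074 = 10395)
M - W(197, -90) = 10395 - 1/(137 + 197) = 10395 - 1/334 = 3471929/334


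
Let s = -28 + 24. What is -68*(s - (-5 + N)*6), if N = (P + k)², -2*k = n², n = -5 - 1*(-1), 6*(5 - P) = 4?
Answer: 11152/3 ≈ 3717.3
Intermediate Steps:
P = 13/3 (P = 5 - ⅙*4 = 5 - ⅔ = 13/3 ≈ 4.3333)
n = -4 (n = -5 + 1 = -4)
k = -8 (k = -½*(-4)² = -½*16 = -8)
s = -4
N = 121/9 (N = (13/3 - 8)² = (-11/3)² = 121/9 ≈ 13.444)
-68*(s - (-5 + N)*6) = -68*(-4 - (-5 + 121/9)*6) = -68*(-4 - 76*6/9) = -68*(-4 - 1*152/3) = -68*(-4 - 152/3) = -68*(-164/3) = 11152/3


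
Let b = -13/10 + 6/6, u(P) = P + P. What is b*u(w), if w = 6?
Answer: -18/5 ≈ -3.6000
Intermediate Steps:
u(P) = 2*P
b = -3/10 (b = -13*⅒ + 6*(⅙) = -13/10 + 1 = -3/10 ≈ -0.30000)
b*u(w) = -3*6/5 = -3/10*12 = -18/5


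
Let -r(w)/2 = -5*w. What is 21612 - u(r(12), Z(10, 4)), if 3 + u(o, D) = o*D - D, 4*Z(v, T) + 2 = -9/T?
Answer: 347863/16 ≈ 21741.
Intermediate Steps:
Z(v, T) = -½ - 9/(4*T) (Z(v, T) = -½ + (-9/T)/4 = -½ - 9/(4*T))
r(w) = 10*w (r(w) = -(-10)*w = 10*w)
u(o, D) = -3 - D + D*o (u(o, D) = -3 + (o*D - D) = -3 + (D*o - D) = -3 + (-D + D*o) = -3 - D + D*o)
21612 - u(r(12), Z(10, 4)) = 21612 - (-3 - (-9 - 2*4)/(4*4) + ((¼)*(-9 - 2*4)/4)*(10*12)) = 21612 - (-3 - (-9 - 8)/(4*4) + ((¼)*(¼)*(-9 - 8))*120) = 21612 - (-3 - (-17)/(4*4) + ((¼)*(¼)*(-17))*120) = 21612 - (-3 - 1*(-17/16) - 17/16*120) = 21612 - (-3 + 17/16 - 255/2) = 21612 - 1*(-2071/16) = 21612 + 2071/16 = 347863/16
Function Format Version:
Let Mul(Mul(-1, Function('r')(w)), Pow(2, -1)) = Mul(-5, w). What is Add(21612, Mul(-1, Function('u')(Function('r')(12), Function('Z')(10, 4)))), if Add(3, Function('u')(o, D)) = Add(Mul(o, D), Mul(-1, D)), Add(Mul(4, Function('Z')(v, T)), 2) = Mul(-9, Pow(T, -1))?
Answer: Rational(347863, 16) ≈ 21741.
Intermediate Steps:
Function('Z')(v, T) = Add(Rational(-1, 2), Mul(Rational(-9, 4), Pow(T, -1))) (Function('Z')(v, T) = Add(Rational(-1, 2), Mul(Rational(1, 4), Mul(-9, Pow(T, -1)))) = Add(Rational(-1, 2), Mul(Rational(-9, 4), Pow(T, -1))))
Function('r')(w) = Mul(10, w) (Function('r')(w) = Mul(-2, Mul(-5, w)) = Mul(10, w))
Function('u')(o, D) = Add(-3, Mul(-1, D), Mul(D, o)) (Function('u')(o, D) = Add(-3, Add(Mul(o, D), Mul(-1, D))) = Add(-3, Add(Mul(D, o), Mul(-1, D))) = Add(-3, Add(Mul(-1, D), Mul(D, o))) = Add(-3, Mul(-1, D), Mul(D, o)))
Add(21612, Mul(-1, Function('u')(Function('r')(12), Function('Z')(10, 4)))) = Add(21612, Mul(-1, Add(-3, Mul(-1, Mul(Rational(1, 4), Pow(4, -1), Add(-9, Mul(-2, 4)))), Mul(Mul(Rational(1, 4), Pow(4, -1), Add(-9, Mul(-2, 4))), Mul(10, 12))))) = Add(21612, Mul(-1, Add(-3, Mul(-1, Mul(Rational(1, 4), Rational(1, 4), Add(-9, -8))), Mul(Mul(Rational(1, 4), Rational(1, 4), Add(-9, -8)), 120)))) = Add(21612, Mul(-1, Add(-3, Mul(-1, Mul(Rational(1, 4), Rational(1, 4), -17)), Mul(Mul(Rational(1, 4), Rational(1, 4), -17), 120)))) = Add(21612, Mul(-1, Add(-3, Mul(-1, Rational(-17, 16)), Mul(Rational(-17, 16), 120)))) = Add(21612, Mul(-1, Add(-3, Rational(17, 16), Rational(-255, 2)))) = Add(21612, Mul(-1, Rational(-2071, 16))) = Add(21612, Rational(2071, 16)) = Rational(347863, 16)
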